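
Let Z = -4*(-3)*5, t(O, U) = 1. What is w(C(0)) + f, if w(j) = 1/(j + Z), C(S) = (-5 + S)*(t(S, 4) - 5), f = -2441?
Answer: -195279/80 ≈ -2441.0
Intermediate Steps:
Z = 60 (Z = 12*5 = 60)
C(S) = 20 - 4*S (C(S) = (-5 + S)*(1 - 5) = (-5 + S)*(-4) = 20 - 4*S)
w(j) = 1/(60 + j) (w(j) = 1/(j + 60) = 1/(60 + j))
w(C(0)) + f = 1/(60 + (20 - 4*0)) - 2441 = 1/(60 + (20 + 0)) - 2441 = 1/(60 + 20) - 2441 = 1/80 - 2441 = -195279/80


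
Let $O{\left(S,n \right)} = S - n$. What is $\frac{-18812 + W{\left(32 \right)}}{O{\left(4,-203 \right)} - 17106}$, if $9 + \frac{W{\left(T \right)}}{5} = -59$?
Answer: $\frac{6384}{5633} \approx 1.1333$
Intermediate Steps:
$W{\left(T \right)} = -340$ ($W{\left(T \right)} = -45 + 5 \left(-59\right) = -45 - 295 = -340$)
$\frac{-18812 + W{\left(32 \right)}}{O{\left(4,-203 \right)} - 17106} = \frac{-18812 - 340}{\left(4 - -203\right) - 17106} = - \frac{19152}{\left(4 + 203\right) - 17106} = - \frac{19152}{207 - 17106} = - \frac{19152}{-16899} = \left(-19152\right) \left(- \frac{1}{16899}\right) = \frac{6384}{5633}$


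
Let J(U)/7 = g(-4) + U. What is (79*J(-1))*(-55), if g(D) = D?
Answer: 152075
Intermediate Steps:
J(U) = -28 + 7*U (J(U) = 7*(-4 + U) = -28 + 7*U)
(79*J(-1))*(-55) = (79*(-28 + 7*(-1)))*(-55) = (79*(-28 - 7))*(-55) = (79*(-35))*(-55) = -2765*(-55) = 152075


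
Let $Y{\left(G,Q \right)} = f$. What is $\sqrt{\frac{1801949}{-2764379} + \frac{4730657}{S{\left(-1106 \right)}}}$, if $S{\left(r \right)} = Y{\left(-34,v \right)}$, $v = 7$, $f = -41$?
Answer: $\frac{4 i \sqrt{92636674915771234598}}{113339539} \approx 339.68 i$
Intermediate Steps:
$Y{\left(G,Q \right)} = -41$
$S{\left(r \right)} = -41$
$\sqrt{\frac{1801949}{-2764379} + \frac{4730657}{S{\left(-1106 \right)}}} = \sqrt{\frac{1801949}{-2764379} + \frac{4730657}{-41}} = \sqrt{1801949 \left(- \frac{1}{2764379}\right) + 4730657 \left(- \frac{1}{41}\right)} = \sqrt{- \frac{1801949}{2764379} - \frac{4730657}{41}} = \sqrt{- \frac{13077402746912}{113339539}} = \frac{4 i \sqrt{92636674915771234598}}{113339539}$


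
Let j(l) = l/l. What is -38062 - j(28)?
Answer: -38063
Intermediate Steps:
j(l) = 1
-38062 - j(28) = -38062 - 1*1 = -38062 - 1 = -38063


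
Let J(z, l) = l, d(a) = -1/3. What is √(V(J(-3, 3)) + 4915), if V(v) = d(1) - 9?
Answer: √44151/3 ≈ 70.041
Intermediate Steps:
d(a) = -⅓ (d(a) = -1*⅓ = -⅓)
V(v) = -28/3 (V(v) = -⅓ - 9 = -28/3)
√(V(J(-3, 3)) + 4915) = √(-28/3 + 4915) = √(14717/3) = √44151/3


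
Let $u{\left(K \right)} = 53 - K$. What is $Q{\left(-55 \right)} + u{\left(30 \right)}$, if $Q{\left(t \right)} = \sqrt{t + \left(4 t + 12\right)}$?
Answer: $23 + i \sqrt{263} \approx 23.0 + 16.217 i$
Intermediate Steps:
$Q{\left(t \right)} = \sqrt{12 + 5 t}$ ($Q{\left(t \right)} = \sqrt{t + \left(12 + 4 t\right)} = \sqrt{12 + 5 t}$)
$Q{\left(-55 \right)} + u{\left(30 \right)} = \sqrt{12 + 5 \left(-55\right)} + \left(53 - 30\right) = \sqrt{12 - 275} + \left(53 - 30\right) = \sqrt{-263} + 23 = i \sqrt{263} + 23 = 23 + i \sqrt{263}$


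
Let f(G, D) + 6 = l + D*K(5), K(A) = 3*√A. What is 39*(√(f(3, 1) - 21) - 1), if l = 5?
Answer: -39 + 39*I*√(22 - 3*√5) ≈ -39.0 + 152.51*I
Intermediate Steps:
f(G, D) = -1 + 3*D*√5 (f(G, D) = -6 + (5 + D*(3*√5)) = -6 + (5 + 3*D*√5) = -1 + 3*D*√5)
39*(√(f(3, 1) - 21) - 1) = 39*(√((-1 + 3*1*√5) - 21) - 1) = 39*(√((-1 + 3*√5) - 21) - 1) = 39*(√(-22 + 3*√5) - 1) = 39*(-1 + √(-22 + 3*√5)) = -39 + 39*√(-22 + 3*√5)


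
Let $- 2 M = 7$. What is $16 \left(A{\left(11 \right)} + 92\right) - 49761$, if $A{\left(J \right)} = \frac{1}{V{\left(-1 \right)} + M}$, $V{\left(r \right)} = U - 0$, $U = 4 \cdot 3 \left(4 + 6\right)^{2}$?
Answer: $- \frac{115555545}{2393} \approx -48289.0$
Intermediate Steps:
$M = - \frac{7}{2}$ ($M = \left(- \frac{1}{2}\right) 7 = - \frac{7}{2} \approx -3.5$)
$U = 1200$ ($U = 4 \cdot 3 \cdot 10^{2} = 4 \cdot 3 \cdot 100 = 4 \cdot 300 = 1200$)
$V{\left(r \right)} = 1200$ ($V{\left(r \right)} = 1200 - 0 = 1200 + 0 = 1200$)
$A{\left(J \right)} = \frac{2}{2393}$ ($A{\left(J \right)} = \frac{1}{1200 - \frac{7}{2}} = \frac{1}{\frac{2393}{2}} = \frac{2}{2393}$)
$16 \left(A{\left(11 \right)} + 92\right) - 49761 = 16 \left(\frac{2}{2393} + 92\right) - 49761 = 16 \cdot \frac{220158}{2393} - 49761 = \frac{3522528}{2393} - 49761 = - \frac{115555545}{2393}$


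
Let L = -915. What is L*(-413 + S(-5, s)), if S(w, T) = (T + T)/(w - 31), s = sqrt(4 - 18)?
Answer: 377895 + 305*I*sqrt(14)/6 ≈ 3.779e+5 + 190.2*I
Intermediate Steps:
s = I*sqrt(14) (s = sqrt(-14) = I*sqrt(14) ≈ 3.7417*I)
S(w, T) = 2*T/(-31 + w) (S(w, T) = (2*T)/(-31 + w) = 2*T/(-31 + w))
L*(-413 + S(-5, s)) = -915*(-413 + 2*(I*sqrt(14))/(-31 - 5)) = -915*(-413 + 2*(I*sqrt(14))/(-36)) = -915*(-413 + 2*(I*sqrt(14))*(-1/36)) = -915*(-413 - I*sqrt(14)/18) = 377895 + 305*I*sqrt(14)/6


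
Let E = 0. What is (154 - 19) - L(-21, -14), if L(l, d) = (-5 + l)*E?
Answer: 135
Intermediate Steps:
L(l, d) = 0 (L(l, d) = (-5 + l)*0 = 0)
(154 - 19) - L(-21, -14) = (154 - 19) - 1*0 = 135 + 0 = 135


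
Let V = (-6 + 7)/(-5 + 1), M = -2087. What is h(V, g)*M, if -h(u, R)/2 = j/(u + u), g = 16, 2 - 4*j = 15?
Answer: 27131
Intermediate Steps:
j = -13/4 (j = 1/2 - 1/4*15 = 1/2 - 15/4 = -13/4 ≈ -3.2500)
V = -1/4 (V = 1/(-4) = 1*(-1/4) = -1/4 ≈ -0.25000)
h(u, R) = 13/(4*u) (h(u, R) = -(-13)/(2*(u + u)) = -(-13)/(2*(2*u)) = -(-13)*1/(2*u)/2 = -(-13)/(4*u) = 13/(4*u))
h(V, g)*M = (13/(4*(-1/4)))*(-2087) = ((13/4)*(-4))*(-2087) = -13*(-2087) = 27131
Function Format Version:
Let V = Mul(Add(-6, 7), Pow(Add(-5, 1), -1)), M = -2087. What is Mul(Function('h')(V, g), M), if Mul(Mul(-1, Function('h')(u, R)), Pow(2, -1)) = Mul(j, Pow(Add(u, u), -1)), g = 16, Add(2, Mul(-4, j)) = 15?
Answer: 27131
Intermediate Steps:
j = Rational(-13, 4) (j = Add(Rational(1, 2), Mul(Rational(-1, 4), 15)) = Add(Rational(1, 2), Rational(-15, 4)) = Rational(-13, 4) ≈ -3.2500)
V = Rational(-1, 4) (V = Mul(1, Pow(-4, -1)) = Mul(1, Rational(-1, 4)) = Rational(-1, 4) ≈ -0.25000)
Function('h')(u, R) = Mul(Rational(13, 4), Pow(u, -1)) (Function('h')(u, R) = Mul(-2, Mul(Rational(-13, 4), Pow(Add(u, u), -1))) = Mul(-2, Mul(Rational(-13, 4), Pow(Mul(2, u), -1))) = Mul(-2, Mul(Rational(-13, 4), Mul(Rational(1, 2), Pow(u, -1)))) = Mul(-2, Mul(Rational(-13, 8), Pow(u, -1))) = Mul(Rational(13, 4), Pow(u, -1)))
Mul(Function('h')(V, g), M) = Mul(Mul(Rational(13, 4), Pow(Rational(-1, 4), -1)), -2087) = Mul(Mul(Rational(13, 4), -4), -2087) = Mul(-13, -2087) = 27131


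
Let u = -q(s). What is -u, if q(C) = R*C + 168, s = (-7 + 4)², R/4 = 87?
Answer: 3300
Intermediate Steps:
R = 348 (R = 4*87 = 348)
s = 9 (s = (-3)² = 9)
q(C) = 168 + 348*C (q(C) = 348*C + 168 = 168 + 348*C)
u = -3300 (u = -(168 + 348*9) = -(168 + 3132) = -1*3300 = -3300)
-u = -1*(-3300) = 3300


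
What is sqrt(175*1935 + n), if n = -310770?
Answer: 3*sqrt(3095) ≈ 166.90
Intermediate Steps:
sqrt(175*1935 + n) = sqrt(175*1935 - 310770) = sqrt(338625 - 310770) = sqrt(27855) = 3*sqrt(3095)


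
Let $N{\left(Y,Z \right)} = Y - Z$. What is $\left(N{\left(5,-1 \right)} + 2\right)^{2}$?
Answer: $64$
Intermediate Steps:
$\left(N{\left(5,-1 \right)} + 2\right)^{2} = \left(\left(5 - -1\right) + 2\right)^{2} = \left(\left(5 + 1\right) + 2\right)^{2} = \left(6 + 2\right)^{2} = 8^{2} = 64$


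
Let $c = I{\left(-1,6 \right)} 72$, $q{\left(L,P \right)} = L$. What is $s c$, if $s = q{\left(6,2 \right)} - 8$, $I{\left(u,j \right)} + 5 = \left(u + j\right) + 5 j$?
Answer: $-4320$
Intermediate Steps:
$I{\left(u,j \right)} = -5 + u + 6 j$ ($I{\left(u,j \right)} = -5 + \left(\left(u + j\right) + 5 j\right) = -5 + \left(\left(j + u\right) + 5 j\right) = -5 + \left(u + 6 j\right) = -5 + u + 6 j$)
$c = 2160$ ($c = \left(-5 - 1 + 6 \cdot 6\right) 72 = \left(-5 - 1 + 36\right) 72 = 30 \cdot 72 = 2160$)
$s = -2$ ($s = 6 - 8 = -2$)
$s c = \left(-2\right) 2160 = -4320$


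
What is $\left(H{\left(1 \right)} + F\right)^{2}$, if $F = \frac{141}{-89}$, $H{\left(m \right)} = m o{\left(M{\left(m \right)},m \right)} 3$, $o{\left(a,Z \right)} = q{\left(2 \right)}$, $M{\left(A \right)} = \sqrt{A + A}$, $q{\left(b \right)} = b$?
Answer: $\frac{154449}{7921} \approx 19.499$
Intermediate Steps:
$M{\left(A \right)} = \sqrt{2} \sqrt{A}$ ($M{\left(A \right)} = \sqrt{2 A} = \sqrt{2} \sqrt{A}$)
$o{\left(a,Z \right)} = 2$
$H{\left(m \right)} = 6 m$ ($H{\left(m \right)} = m 2 \cdot 3 = 2 m 3 = 6 m$)
$F = - \frac{141}{89}$ ($F = 141 \left(- \frac{1}{89}\right) = - \frac{141}{89} \approx -1.5843$)
$\left(H{\left(1 \right)} + F\right)^{2} = \left(6 \cdot 1 - \frac{141}{89}\right)^{2} = \left(6 - \frac{141}{89}\right)^{2} = \left(\frac{393}{89}\right)^{2} = \frac{154449}{7921}$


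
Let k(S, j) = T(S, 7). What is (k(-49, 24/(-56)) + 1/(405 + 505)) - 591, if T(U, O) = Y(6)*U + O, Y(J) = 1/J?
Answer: -808306/1365 ≈ -592.17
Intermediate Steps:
T(U, O) = O + U/6 (T(U, O) = U/6 + O = O + U/6)
k(S, j) = 7 + S/6
(k(-49, 24/(-56)) + 1/(405 + 505)) - 591 = ((7 + (1/6)*(-49)) + 1/(405 + 505)) - 591 = ((7 - 49/6) + 1/910) - 591 = (-7/6 + 1/910) - 591 = -1591/1365 - 591 = -808306/1365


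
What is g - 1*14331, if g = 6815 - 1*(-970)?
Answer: -6546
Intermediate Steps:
g = 7785 (g = 6815 + 970 = 7785)
g - 1*14331 = 7785 - 1*14331 = 7785 - 14331 = -6546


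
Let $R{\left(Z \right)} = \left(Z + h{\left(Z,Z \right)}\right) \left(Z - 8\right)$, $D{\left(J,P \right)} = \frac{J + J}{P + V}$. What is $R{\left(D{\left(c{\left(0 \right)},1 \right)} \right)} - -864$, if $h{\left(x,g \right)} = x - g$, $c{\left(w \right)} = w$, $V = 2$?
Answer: $864$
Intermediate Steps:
$D{\left(J,P \right)} = \frac{2 J}{2 + P}$ ($D{\left(J,P \right)} = \frac{J + J}{P + 2} = \frac{2 J}{2 + P}$)
$R{\left(Z \right)} = Z \left(-8 + Z\right)$ ($R{\left(Z \right)} = \left(Z + \left(Z - Z\right)\right) \left(Z - 8\right) = \left(Z + 0\right) \left(-8 + Z\right) = Z \left(-8 + Z\right)$)
$R{\left(D{\left(c{\left(0 \right)},1 \right)} \right)} - -864 = 2 \cdot 0 \frac{1}{2 + 1} \left(-8 + 2 \cdot 0 \frac{1}{2 + 1}\right) - -864 = 2 \cdot 0 \cdot \frac{1}{3} \left(-8 + 2 \cdot 0 \cdot \frac{1}{3}\right) + 864 = 0 \left(-8 + 0\right) + 864 = 0 \left(-8\right) + 864 = 0 + 864 = 864$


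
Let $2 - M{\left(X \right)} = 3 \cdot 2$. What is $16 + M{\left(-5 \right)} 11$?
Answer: $-28$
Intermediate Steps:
$M{\left(X \right)} = -4$ ($M{\left(X \right)} = 2 - 3 \cdot 2 = 2 - 6 = -4$)
$16 + M{\left(-5 \right)} 11 = 16 - 44 = -28$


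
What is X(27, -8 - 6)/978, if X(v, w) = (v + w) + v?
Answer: 20/489 ≈ 0.040900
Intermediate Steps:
X(v, w) = w + 2*v
X(27, -8 - 6)/978 = ((-8 - 6) + 2*27)/978 = (-14 + 54)*(1/978) = 40*(1/978) = 20/489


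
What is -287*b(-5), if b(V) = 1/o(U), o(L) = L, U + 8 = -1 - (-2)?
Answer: 41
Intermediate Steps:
U = -7 (U = -8 + (-1 - (-2)) = -8 + (-1 - 1*(-2)) = -8 + (-1 + 2) = -8 + 1 = -7)
b(V) = -⅐ (b(V) = 1/(-7) = -⅐)
-287*b(-5) = -287*(-⅐) = 41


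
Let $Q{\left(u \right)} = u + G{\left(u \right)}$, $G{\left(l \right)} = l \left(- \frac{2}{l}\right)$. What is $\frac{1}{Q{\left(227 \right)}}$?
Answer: $\frac{1}{225} \approx 0.0044444$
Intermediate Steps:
$G{\left(l \right)} = -2$
$Q{\left(u \right)} = -2 + u$ ($Q{\left(u \right)} = u - 2 = -2 + u$)
$\frac{1}{Q{\left(227 \right)}} = \frac{1}{-2 + 227} = \frac{1}{225}$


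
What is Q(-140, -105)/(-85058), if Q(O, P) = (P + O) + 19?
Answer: 113/42529 ≈ 0.0026570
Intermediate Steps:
Q(O, P) = 19 + O + P (Q(O, P) = (O + P) + 19 = 19 + O + P)
Q(-140, -105)/(-85058) = (19 - 140 - 105)/(-85058) = -226*(-1/85058) = 113/42529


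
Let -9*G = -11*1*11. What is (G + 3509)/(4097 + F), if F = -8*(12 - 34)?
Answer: 31702/38457 ≈ 0.82435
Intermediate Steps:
F = 176 (F = -8*(-22) = 176)
G = 121/9 (G = -(-11*1)*11/9 = -(-11)*11/9 = -⅑*(-121) = 121/9 ≈ 13.444)
(G + 3509)/(4097 + F) = (121/9 + 3509)/(4097 + 176) = (31702/9)/4273 = (31702/9)*(1/4273) = 31702/38457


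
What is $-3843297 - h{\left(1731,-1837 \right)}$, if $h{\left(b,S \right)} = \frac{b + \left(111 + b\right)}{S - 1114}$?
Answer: $- \frac{11341565874}{2951} \approx -3.8433 \cdot 10^{6}$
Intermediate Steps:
$h{\left(b,S \right)} = \frac{111 + 2 b}{-1114 + S}$
$-3843297 - h{\left(1731,-1837 \right)} = -3843297 - \frac{111 + 2 \cdot 1731}{-1114 - 1837} = -3843297 - \frac{111 + 3462}{-2951} = -3843297 - \left(- \frac{1}{2951}\right) 3573 = -3843297 - - \frac{3573}{2951} = -3843297 + \frac{3573}{2951} = - \frac{11341565874}{2951}$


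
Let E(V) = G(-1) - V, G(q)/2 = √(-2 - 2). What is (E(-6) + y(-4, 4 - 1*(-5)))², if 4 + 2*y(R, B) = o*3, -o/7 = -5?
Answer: 12705/4 + 452*I ≈ 3176.3 + 452.0*I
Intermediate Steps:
G(q) = 4*I (G(q) = 2*√(-2 - 2) = 2*√(-4) = 2*(2*I) = 4*I)
o = 35 (o = -7*(-5) = 35)
y(R, B) = 101/2 (y(R, B) = -2 + (35*3)/2 = -2 + (½)*105 = -2 + 105/2 = 101/2)
E(V) = -V + 4*I (E(V) = 4*I - V = -V + 4*I)
(E(-6) + y(-4, 4 - 1*(-5)))² = ((-1*(-6) + 4*I) + 101/2)² = ((6 + 4*I) + 101/2)² = (113/2 + 4*I)²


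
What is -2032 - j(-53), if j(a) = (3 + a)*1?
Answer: -1982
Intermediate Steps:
j(a) = 3 + a
-2032 - j(-53) = -2032 - (3 - 53) = -2032 - 1*(-50) = -2032 + 50 = -1982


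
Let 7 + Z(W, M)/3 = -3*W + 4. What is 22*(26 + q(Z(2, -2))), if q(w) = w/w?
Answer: 594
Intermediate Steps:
Z(W, M) = -9 - 9*W (Z(W, M) = -21 + 3*(-3*W + 4) = -21 + 3*(4 - 3*W) = -21 + (12 - 9*W) = -9 - 9*W)
q(w) = 1
22*(26 + q(Z(2, -2))) = 22*(26 + 1) = 22*27 = 594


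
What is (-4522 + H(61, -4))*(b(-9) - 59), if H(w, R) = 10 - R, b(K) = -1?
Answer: 270480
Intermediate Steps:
(-4522 + H(61, -4))*(b(-9) - 59) = (-4522 + (10 - 1*(-4)))*(-1 - 59) = (-4522 + (10 + 4))*(-60) = (-4522 + 14)*(-60) = -4508*(-60) = 270480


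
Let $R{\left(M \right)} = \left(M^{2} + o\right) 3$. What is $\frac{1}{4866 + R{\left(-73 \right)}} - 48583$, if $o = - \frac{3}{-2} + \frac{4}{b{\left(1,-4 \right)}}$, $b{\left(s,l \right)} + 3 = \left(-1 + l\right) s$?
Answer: $- \frac{1013247047}{20856} \approx -48583.0$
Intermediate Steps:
$b{\left(s,l \right)} = -3 + s \left(-1 + l\right)$ ($b{\left(s,l \right)} = -3 + \left(-1 + l\right) s = -3 + s \left(-1 + l\right)$)
$o = 1$ ($o = - \frac{3}{-2} + \frac{4}{-3 - 1 - 4} = \left(-3\right) \left(- \frac{1}{2}\right) + \frac{4}{-3 - 1 - 4} = \frac{3}{2} + \frac{4}{-8} = \frac{3}{2} + 4 \left(- \frac{1}{8}\right) = \frac{3}{2} - \frac{1}{2} = 1$)
$R{\left(M \right)} = 3 + 3 M^{2}$ ($R{\left(M \right)} = \left(M^{2} + 1\right) 3 = \left(1 + M^{2}\right) 3 = 3 + 3 M^{2}$)
$\frac{1}{4866 + R{\left(-73 \right)}} - 48583 = \frac{1}{4866 + \left(3 + 3 \left(-73\right)^{2}\right)} - 48583 = \frac{1}{4866 + \left(3 + 3 \cdot 5329\right)} - 48583 = \frac{1}{4866 + \left(3 + 15987\right)} - 48583 = \frac{1}{4866 + 15990} - 48583 = \frac{1}{20856} - 48583 = - \frac{1013247047}{20856}$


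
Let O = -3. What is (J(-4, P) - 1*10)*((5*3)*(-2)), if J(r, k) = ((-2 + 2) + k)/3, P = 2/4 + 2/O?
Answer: 905/3 ≈ 301.67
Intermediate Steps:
P = -1/6 (P = 2/4 + 2/(-3) = 2*(1/4) + 2*(-1/3) = 1/2 - 2/3 = -1/6 ≈ -0.16667)
J(r, k) = k/3 (J(r, k) = (0 + k)*(1/3) = k*(1/3) = k/3)
(J(-4, P) - 1*10)*((5*3)*(-2)) = ((1/3)*(-1/6) - 1*10)*((5*3)*(-2)) = (-1/18 - 10)*(15*(-2)) = -181/18*(-30) = 905/3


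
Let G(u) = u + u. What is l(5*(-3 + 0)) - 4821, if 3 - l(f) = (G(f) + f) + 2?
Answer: -4775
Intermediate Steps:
G(u) = 2*u
l(f) = 1 - 3*f (l(f) = 3 - ((2*f + f) + 2) = 3 - (3*f + 2) = 3 - (2 + 3*f) = 3 + (-2 - 3*f) = 1 - 3*f)
l(5*(-3 + 0)) - 4821 = (1 - 15*(-3 + 0)) - 4821 = (1 - 15*(-3)) - 4821 = (1 - 3*(-15)) - 4821 = (1 + 45) - 4821 = 46 - 4821 = -4775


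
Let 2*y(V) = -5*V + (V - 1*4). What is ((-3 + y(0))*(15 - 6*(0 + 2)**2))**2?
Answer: 2025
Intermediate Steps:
y(V) = -2 - 2*V (y(V) = (-5*V + (V - 1*4))/2 = (-5*V + (V - 4))/2 = (-5*V + (-4 + V))/2 = (-4 - 4*V)/2 = -2 - 2*V)
((-3 + y(0))*(15 - 6*(0 + 2)**2))**2 = ((-3 + (-2 - 2*0))*(15 - 6*(0 + 2)**2))**2 = ((-3 + (-2 + 0))*(15 - 6*2**2))**2 = ((-3 - 2)*(15 - 6*4))**2 = (-5*(15 - 1*24))**2 = (-5*(15 - 24))**2 = (-5*(-9))**2 = 45**2 = 2025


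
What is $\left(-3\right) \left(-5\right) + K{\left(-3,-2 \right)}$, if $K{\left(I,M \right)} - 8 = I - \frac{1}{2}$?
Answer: $\frac{39}{2} \approx 19.5$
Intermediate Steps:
$K{\left(I,M \right)} = \frac{15}{2} + I$ ($K{\left(I,M \right)} = 8 + \left(I - \frac{1}{2}\right) = 8 + \left(- \frac{1}{2} + I\right) = \frac{15}{2} + I$)
$\left(-3\right) \left(-5\right) + K{\left(-3,-2 \right)} = \left(-3\right) \left(-5\right) + \left(\frac{15}{2} - 3\right) = 15 + \frac{9}{2} = \frac{39}{2}$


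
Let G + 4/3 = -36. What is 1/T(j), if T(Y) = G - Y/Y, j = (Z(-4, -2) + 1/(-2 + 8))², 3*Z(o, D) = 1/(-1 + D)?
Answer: -3/115 ≈ -0.026087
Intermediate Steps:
G = -112/3 (G = -4/3 - 36 = -112/3 ≈ -37.333)
Z(o, D) = 1/(3*(-1 + D))
j = 1/324 (j = (1/(3*(-1 - 2)) + 1/(-2 + 8))² = ((⅓)/(-3) + 1/6)² = ((⅓)*(-⅓) + ⅙)² = (-⅑ + ⅙)² = (1/18)² = 1/324 ≈ 0.0030864)
T(Y) = -115/3 (T(Y) = -112/3 - Y/Y = -112/3 - 1*1 = -112/3 - 1 = -115/3)
1/T(j) = 1/(-115/3) = -3/115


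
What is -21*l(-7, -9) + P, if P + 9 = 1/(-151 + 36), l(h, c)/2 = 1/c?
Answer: -1498/345 ≈ -4.3420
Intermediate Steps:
l(h, c) = 2/c
P = -1036/115 (P = -9 + 1/(-151 + 36) = -9 + 1/(-115) = -9 - 1/115 = -1036/115 ≈ -9.0087)
-21*l(-7, -9) + P = -42/(-9) - 1036/115 = -42*(-1)/9 - 1036/115 = -21*(-2/9) - 1036/115 = 14/3 - 1036/115 = -1498/345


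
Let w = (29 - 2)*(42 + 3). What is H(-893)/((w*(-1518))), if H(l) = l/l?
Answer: -1/1844370 ≈ -5.4219e-7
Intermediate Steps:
w = 1215 (w = 27*45 = 1215)
H(l) = 1
H(-893)/((w*(-1518))) = 1/(1215*(-1518)) = 1/(-1844370) = 1*(-1/1844370) = -1/1844370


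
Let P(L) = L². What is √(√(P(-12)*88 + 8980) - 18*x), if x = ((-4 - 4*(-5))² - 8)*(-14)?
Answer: √(62496 + 2*√5413) ≈ 250.29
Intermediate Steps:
x = -3472 (x = ((-4 + 20)² - 8)*(-14) = (16² - 8)*(-14) = (256 - 8)*(-14) = 248*(-14) = -3472)
√(√(P(-12)*88 + 8980) - 18*x) = √(√((-12)²*88 + 8980) - 18*(-3472)) = √(√(144*88 + 8980) + 62496) = √(√(12672 + 8980) + 62496) = √(√21652 + 62496) = √(2*√5413 + 62496) = √(62496 + 2*√5413)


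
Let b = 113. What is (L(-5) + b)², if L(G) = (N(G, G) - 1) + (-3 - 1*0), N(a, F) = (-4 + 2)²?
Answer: 12769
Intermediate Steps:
N(a, F) = 4 (N(a, F) = (-2)² = 4)
L(G) = 0 (L(G) = (4 - 1) + (-3 - 1*0) = 3 + (-3 + 0) = 3 - 3 = 0)
(L(-5) + b)² = (0 + 113)² = 113² = 12769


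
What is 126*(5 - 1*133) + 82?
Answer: -16046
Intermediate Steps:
126*(5 - 1*133) + 82 = 126*(5 - 133) + 82 = 126*(-128) + 82 = -16128 + 82 = -16046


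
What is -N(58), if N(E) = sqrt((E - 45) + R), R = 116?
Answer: -sqrt(129) ≈ -11.358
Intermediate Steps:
N(E) = sqrt(71 + E) (N(E) = sqrt((E - 45) + 116) = sqrt((-45 + E) + 116) = sqrt(71 + E))
-N(58) = -sqrt(71 + 58) = -sqrt(129)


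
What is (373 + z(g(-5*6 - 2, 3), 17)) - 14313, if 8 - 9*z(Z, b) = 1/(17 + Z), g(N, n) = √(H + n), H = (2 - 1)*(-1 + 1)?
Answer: -11959763/858 + √3/2574 ≈ -13939.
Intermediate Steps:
H = 0 (H = 1*0 = 0)
g(N, n) = √n (g(N, n) = √(0 + n) = √n)
z(Z, b) = 8/9 - 1/(9*(17 + Z))
(373 + z(g(-5*6 - 2, 3), 17)) - 14313 = (373 + (135 + 8*√3)/(9*(17 + √3))) - 14313 = -13940 + (135 + 8*√3)/(9*(17 + √3))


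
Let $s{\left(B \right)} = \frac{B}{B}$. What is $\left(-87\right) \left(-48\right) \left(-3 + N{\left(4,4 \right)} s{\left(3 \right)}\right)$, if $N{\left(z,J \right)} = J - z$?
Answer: $-12528$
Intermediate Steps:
$s{\left(B \right)} = 1$
$\left(-87\right) \left(-48\right) \left(-3 + N{\left(4,4 \right)} s{\left(3 \right)}\right) = \left(-87\right) \left(-48\right) \left(-3 + \left(4 - 4\right) 1\right) = 4176 \left(-3 + \left(4 - 4\right) 1\right) = 4176 \left(-3 + 0 \cdot 1\right) = 4176 \left(-3 + 0\right) = 4176 \left(-3\right) = -12528$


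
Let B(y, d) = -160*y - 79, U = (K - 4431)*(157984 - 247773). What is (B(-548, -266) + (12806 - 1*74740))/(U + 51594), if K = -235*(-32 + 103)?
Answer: 25667/1896036118 ≈ 1.3537e-5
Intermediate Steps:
K = -16685 (K = -235*71 = -16685)
U = 1895984524 (U = (-16685 - 4431)*(157984 - 247773) = -21116*(-89789) = 1895984524)
B(y, d) = -79 - 160*y
(B(-548, -266) + (12806 - 1*74740))/(U + 51594) = ((-79 - 160*(-548)) + (12806 - 1*74740))/(1895984524 + 51594) = ((-79 + 87680) + (12806 - 74740))/1896036118 = (87601 - 61934)*(1/1896036118) = 25667*(1/1896036118) = 25667/1896036118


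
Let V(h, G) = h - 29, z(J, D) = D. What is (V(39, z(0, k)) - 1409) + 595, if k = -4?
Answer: -804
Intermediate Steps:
V(h, G) = -29 + h
(V(39, z(0, k)) - 1409) + 595 = ((-29 + 39) - 1409) + 595 = (10 - 1409) + 595 = -1399 + 595 = -804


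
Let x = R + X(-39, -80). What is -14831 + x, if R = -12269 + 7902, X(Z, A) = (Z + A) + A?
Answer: -19397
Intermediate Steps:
X(Z, A) = Z + 2*A (X(Z, A) = (A + Z) + A = Z + 2*A)
R = -4367
x = -4566 (x = -4367 + (-39 + 2*(-80)) = -4367 + (-39 - 160) = -4367 - 199 = -4566)
-14831 + x = -14831 - 4566 = -19397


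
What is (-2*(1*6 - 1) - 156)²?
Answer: 27556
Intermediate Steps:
(-2*(1*6 - 1) - 156)² = (-2*(6 - 1) - 156)² = (-2*5 - 156)² = (-10 - 156)² = (-166)² = 27556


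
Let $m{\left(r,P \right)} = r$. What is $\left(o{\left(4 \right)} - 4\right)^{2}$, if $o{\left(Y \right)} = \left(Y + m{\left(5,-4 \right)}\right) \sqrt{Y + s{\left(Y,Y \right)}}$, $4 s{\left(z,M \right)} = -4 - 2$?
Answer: $\frac{437}{2} - 36 \sqrt{10} \approx 104.66$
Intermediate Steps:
$s{\left(z,M \right)} = - \frac{3}{2}$ ($s{\left(z,M \right)} = \frac{-4 - 2}{4} = \frac{1}{4} \left(-6\right) = - \frac{3}{2}$)
$o{\left(Y \right)} = \sqrt{- \frac{3}{2} + Y} \left(5 + Y\right)$ ($o{\left(Y \right)} = \left(Y + 5\right) \sqrt{Y - \frac{3}{2}} = \left(5 + Y\right) \sqrt{- \frac{3}{2} + Y} = \sqrt{- \frac{3}{2} + Y} \left(5 + Y\right)$)
$\left(o{\left(4 \right)} - 4\right)^{2} = \left(\sqrt{-6 + 4 \cdot 4} \left(\frac{5}{2} + \frac{1}{2} \cdot 4\right) - 4\right)^{2} = \left(\sqrt{-6 + 16} \left(\frac{5}{2} + 2\right) - 4\right)^{2} = \left(\sqrt{10} \cdot \frac{9}{2} - 4\right)^{2} = \left(\frac{9 \sqrt{10}}{2} - 4\right)^{2} = \left(-4 + \frac{9 \sqrt{10}}{2}\right)^{2}$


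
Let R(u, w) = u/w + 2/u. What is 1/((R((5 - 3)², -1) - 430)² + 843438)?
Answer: 4/4125441 ≈ 9.6959e-7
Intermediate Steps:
R(u, w) = 2/u + u/w
1/((R((5 - 3)², -1) - 430)² + 843438) = 1/(((2/((5 - 3)²) + (5 - 3)²/(-1)) - 430)² + 843438) = 1/(((2/(2²) + 2²*(-1)) - 430)² + 843438) = 1/(((2/4 + 4*(-1)) - 430)² + 843438) = 1/(((2*(¼) - 4) - 430)² + 843438) = 1/(((½ - 4) - 430)² + 843438) = 1/((-7/2 - 430)² + 843438) = 1/((-867/2)² + 843438) = 1/(751689/4 + 843438) = 1/(4125441/4) = 4/4125441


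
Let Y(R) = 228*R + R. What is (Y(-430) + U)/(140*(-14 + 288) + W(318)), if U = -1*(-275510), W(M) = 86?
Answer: 88520/19223 ≈ 4.6049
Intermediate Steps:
Y(R) = 229*R
U = 275510
(Y(-430) + U)/(140*(-14 + 288) + W(318)) = (229*(-430) + 275510)/(140*(-14 + 288) + 86) = (-98470 + 275510)/(140*274 + 86) = 177040/(38360 + 86) = 177040/38446 = 177040*(1/38446) = 88520/19223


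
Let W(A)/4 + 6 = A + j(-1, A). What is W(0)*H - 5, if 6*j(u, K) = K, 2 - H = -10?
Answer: -293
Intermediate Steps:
H = 12 (H = 2 - 1*(-10) = 2 + 10 = 12)
j(u, K) = K/6
W(A) = -24 + 14*A/3 (W(A) = -24 + 4*(A + A/6) = -24 + 4*(7*A/6) = -24 + 14*A/3)
W(0)*H - 5 = (-24 + (14/3)*0)*12 - 5 = (-24 + 0)*12 - 5 = -24*12 - 5 = -288 - 5 = -293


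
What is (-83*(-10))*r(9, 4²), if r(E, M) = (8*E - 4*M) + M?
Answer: 19920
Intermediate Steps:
r(E, M) = -3*M + 8*E (r(E, M) = (-4*M + 8*E) + M = -3*M + 8*E)
(-83*(-10))*r(9, 4²) = (-83*(-10))*(-3*4² + 8*9) = 830*(-3*16 + 72) = 830*(-48 + 72) = 830*24 = 19920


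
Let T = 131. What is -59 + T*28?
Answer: 3609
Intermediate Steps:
-59 + T*28 = -59 + 131*28 = -59 + 3668 = 3609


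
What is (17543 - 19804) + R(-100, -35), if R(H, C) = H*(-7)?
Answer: -1561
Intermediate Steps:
R(H, C) = -7*H
(17543 - 19804) + R(-100, -35) = (17543 - 19804) - 7*(-100) = -2261 + 700 = -1561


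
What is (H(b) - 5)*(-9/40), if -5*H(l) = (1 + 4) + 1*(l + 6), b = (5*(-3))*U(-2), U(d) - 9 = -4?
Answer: -351/200 ≈ -1.7550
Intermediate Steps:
U(d) = 5 (U(d) = 9 - 4 = 5)
b = -75 (b = (5*(-3))*5 = -15*5 = -75)
H(l) = -11/5 - l/5 (H(l) = -((1 + 4) + 1*(l + 6))/5 = -(5 + 1*(6 + l))/5 = -(5 + (6 + l))/5 = -(11 + l)/5 = -11/5 - l/5)
(H(b) - 5)*(-9/40) = ((-11/5 - ⅕*(-75)) - 5)*(-9/40) = ((-11/5 + 15) - 5)*(-9*1/40) = (64/5 - 5)*(-9/40) = (39/5)*(-9/40) = -351/200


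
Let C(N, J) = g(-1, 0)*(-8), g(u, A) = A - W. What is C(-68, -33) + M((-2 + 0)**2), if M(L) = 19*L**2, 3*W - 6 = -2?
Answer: 944/3 ≈ 314.67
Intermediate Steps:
W = 4/3 (W = 2 + (1/3)*(-2) = 2 - 2/3 = 4/3 ≈ 1.3333)
g(u, A) = -4/3 + A (g(u, A) = A - 1*4/3 = A - 4/3 = -4/3 + A)
C(N, J) = 32/3 (C(N, J) = (-4/3 + 0)*(-8) = -4/3*(-8) = 32/3)
C(-68, -33) + M((-2 + 0)**2) = 32/3 + 19*((-2 + 0)**2)**2 = 32/3 + 19*((-2)**2)**2 = 32/3 + 19*4**2 = 32/3 + 19*16 = 32/3 + 304 = 944/3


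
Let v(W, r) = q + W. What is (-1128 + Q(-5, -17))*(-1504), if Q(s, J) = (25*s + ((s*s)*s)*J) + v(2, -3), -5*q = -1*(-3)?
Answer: -6567968/5 ≈ -1.3136e+6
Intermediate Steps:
q = -3/5 (q = -(-1)*(-3)/5 = -1/5*3 = -3/5 ≈ -0.60000)
v(W, r) = -3/5 + W
Q(s, J) = 7/5 + 25*s + J*s**3 (Q(s, J) = (25*s + ((s*s)*s)*J) + (-3/5 + 2) = (25*s + (s**2*s)*J) + 7/5 = (25*s + s**3*J) + 7/5 = (25*s + J*s**3) + 7/5 = 7/5 + 25*s + J*s**3)
(-1128 + Q(-5, -17))*(-1504) = (-1128 + (7/5 + 25*(-5) - 17*(-5)**3))*(-1504) = (-1128 + (7/5 - 125 - 17*(-125)))*(-1504) = (-1128 + (7/5 - 125 + 2125))*(-1504) = (-1128 + 10007/5)*(-1504) = (4367/5)*(-1504) = -6567968/5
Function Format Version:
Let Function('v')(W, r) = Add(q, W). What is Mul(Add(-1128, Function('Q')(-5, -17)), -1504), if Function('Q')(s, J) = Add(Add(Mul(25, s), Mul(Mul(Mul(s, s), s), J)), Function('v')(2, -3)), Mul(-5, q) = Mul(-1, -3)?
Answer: Rational(-6567968, 5) ≈ -1.3136e+6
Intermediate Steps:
q = Rational(-3, 5) (q = Mul(Rational(-1, 5), Mul(-1, -3)) = Mul(Rational(-1, 5), 3) = Rational(-3, 5) ≈ -0.60000)
Function('v')(W, r) = Add(Rational(-3, 5), W)
Function('Q')(s, J) = Add(Rational(7, 5), Mul(25, s), Mul(J, Pow(s, 3))) (Function('Q')(s, J) = Add(Add(Mul(25, s), Mul(Mul(Mul(s, s), s), J)), Add(Rational(-3, 5), 2)) = Add(Add(Mul(25, s), Mul(Mul(Pow(s, 2), s), J)), Rational(7, 5)) = Add(Add(Mul(25, s), Mul(Pow(s, 3), J)), Rational(7, 5)) = Add(Add(Mul(25, s), Mul(J, Pow(s, 3))), Rational(7, 5)) = Add(Rational(7, 5), Mul(25, s), Mul(J, Pow(s, 3))))
Mul(Add(-1128, Function('Q')(-5, -17)), -1504) = Mul(Add(-1128, Add(Rational(7, 5), Mul(25, -5), Mul(-17, Pow(-5, 3)))), -1504) = Mul(Add(-1128, Add(Rational(7, 5), -125, Mul(-17, -125))), -1504) = Mul(Add(-1128, Add(Rational(7, 5), -125, 2125)), -1504) = Mul(Add(-1128, Rational(10007, 5)), -1504) = Mul(Rational(4367, 5), -1504) = Rational(-6567968, 5)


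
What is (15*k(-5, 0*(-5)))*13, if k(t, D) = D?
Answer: 0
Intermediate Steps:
(15*k(-5, 0*(-5)))*13 = (15*(0*(-5)))*13 = (15*0)*13 = 0*13 = 0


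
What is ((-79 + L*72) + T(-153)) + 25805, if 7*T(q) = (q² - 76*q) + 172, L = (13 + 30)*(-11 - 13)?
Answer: -304837/7 ≈ -43548.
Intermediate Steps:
L = -1032 (L = 43*(-24) = -1032)
T(q) = 172/7 - 76*q/7 + q²/7 (T(q) = ((q² - 76*q) + 172)/7 = (172 + q² - 76*q)/7 = 172/7 - 76*q/7 + q²/7)
((-79 + L*72) + T(-153)) + 25805 = ((-79 - 1032*72) + (172/7 - 76/7*(-153) + (⅐)*(-153)²)) + 25805 = ((-79 - 74304) + (172/7 + 11628/7 + (⅐)*23409)) + 25805 = (-74383 + (172/7 + 11628/7 + 23409/7)) + 25805 = (-74383 + 35209/7) + 25805 = -485472/7 + 25805 = -304837/7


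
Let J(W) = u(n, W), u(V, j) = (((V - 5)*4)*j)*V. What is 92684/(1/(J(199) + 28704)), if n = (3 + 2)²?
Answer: 39548633536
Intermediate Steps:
n = 25 (n = 5² = 25)
u(V, j) = V*j*(-20 + 4*V) (u(V, j) = (((-5 + V)*4)*j)*V = ((-20 + 4*V)*j)*V = (j*(-20 + 4*V))*V = V*j*(-20 + 4*V))
J(W) = 2000*W (J(W) = 4*25*W*(-5 + 25) = 4*25*W*20 = 2000*W)
92684/(1/(J(199) + 28704)) = 92684/(1/(2000*199 + 28704)) = 92684/(1/(398000 + 28704)) = 92684/(1/426704) = 92684*426704 = 39548633536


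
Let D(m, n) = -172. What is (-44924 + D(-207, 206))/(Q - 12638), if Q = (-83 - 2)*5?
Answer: 45096/13063 ≈ 3.4522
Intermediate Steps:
Q = -425 (Q = -85*5 = -425)
(-44924 + D(-207, 206))/(Q - 12638) = (-44924 - 172)/(-425 - 12638) = -45096/(-13063) = -45096*(-1/13063) = 45096/13063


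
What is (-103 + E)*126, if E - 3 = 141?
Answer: 5166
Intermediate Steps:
E = 144 (E = 3 + 141 = 144)
(-103 + E)*126 = (-103 + 144)*126 = 41*126 = 5166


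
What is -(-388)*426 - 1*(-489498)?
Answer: 654786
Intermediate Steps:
-(-388)*426 - 1*(-489498) = -1*(-165288) + 489498 = 165288 + 489498 = 654786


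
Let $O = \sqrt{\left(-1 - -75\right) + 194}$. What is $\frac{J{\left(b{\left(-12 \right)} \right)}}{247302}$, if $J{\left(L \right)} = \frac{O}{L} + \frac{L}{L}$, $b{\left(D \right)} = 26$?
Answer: $\frac{1}{247302} + \frac{\sqrt{67}}{3214926} \approx 6.5897 \cdot 10^{-6}$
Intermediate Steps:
$O = 2 \sqrt{67}$ ($O = \sqrt{\left(-1 + 75\right) + 194} = \sqrt{74 + 194} = \sqrt{268} = 2 \sqrt{67} \approx 16.371$)
$J{\left(L \right)} = 1 + \frac{2 \sqrt{67}}{L}$ ($J{\left(L \right)} = \frac{2 \sqrt{67}}{L} + \frac{L}{L} = \frac{2 \sqrt{67}}{L} + 1 = 1 + \frac{2 \sqrt{67}}{L}$)
$\frac{J{\left(b{\left(-12 \right)} \right)}}{247302} = \frac{\frac{1}{26} \left(26 + 2 \sqrt{67}\right)}{247302} = \frac{26 + 2 \sqrt{67}}{26} \cdot \frac{1}{247302} = \left(1 + \frac{\sqrt{67}}{13}\right) \frac{1}{247302} = \frac{1}{247302} + \frac{\sqrt{67}}{3214926}$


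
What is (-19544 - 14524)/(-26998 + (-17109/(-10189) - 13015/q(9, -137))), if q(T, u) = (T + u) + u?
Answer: 3066216526/2425325037 ≈ 1.2642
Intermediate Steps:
q(T, u) = T + 2*u
(-19544 - 14524)/(-26998 + (-17109/(-10189) - 13015/q(9, -137))) = (-19544 - 14524)/(-26998 + (-17109/(-10189) - 13015/(9 + 2*(-137)))) = -34068/(-26998 + (-17109*(-1/10189) - 13015/(9 - 274))) = -34068/(-26998 + (17109/10189 - 13015/(-265))) = -34068/(-26998 + (17109/10189 - 13015*(-1/265))) = -34068/(-26998 + (17109/10189 + 2603/53)) = -34068/(-26998 + 27428744/540017) = -34068/(-14551950222/540017) = -34068*(-540017/14551950222) = 3066216526/2425325037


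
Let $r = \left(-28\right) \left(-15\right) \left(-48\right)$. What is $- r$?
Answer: $20160$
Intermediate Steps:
$r = -20160$ ($r = 420 \left(-48\right) = -20160$)
$- r = \left(-1\right) \left(-20160\right) = 20160$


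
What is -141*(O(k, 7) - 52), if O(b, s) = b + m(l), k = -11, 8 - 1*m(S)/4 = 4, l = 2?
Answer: 6627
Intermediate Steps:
m(S) = 16 (m(S) = 32 - 4*4 = 32 - 16 = 16)
O(b, s) = 16 + b (O(b, s) = b + 16 = 16 + b)
-141*(O(k, 7) - 52) = -141*((16 - 11) - 52) = -141*(5 - 52) = -141*(-47) = 6627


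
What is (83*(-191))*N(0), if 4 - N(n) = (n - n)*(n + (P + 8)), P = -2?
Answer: -63412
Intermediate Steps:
N(n) = 4 (N(n) = 4 - (n - n)*(n + (-2 + 8)) = 4 - 0*(n + 6) = 4 - 0*(6 + n) = 4 - 1*0 = 4 + 0 = 4)
(83*(-191))*N(0) = (83*(-191))*4 = -15853*4 = -63412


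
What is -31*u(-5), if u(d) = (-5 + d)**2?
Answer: -3100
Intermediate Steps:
-31*u(-5) = -31*(-5 - 5)**2 = -31*(-10)**2 = -31*100 = -3100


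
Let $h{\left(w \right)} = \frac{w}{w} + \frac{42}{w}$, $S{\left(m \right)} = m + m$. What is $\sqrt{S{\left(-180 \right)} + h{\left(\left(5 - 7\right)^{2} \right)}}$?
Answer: $\frac{i \sqrt{1394}}{2} \approx 18.668 i$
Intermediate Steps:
$S{\left(m \right)} = 2 m$
$h{\left(w \right)} = 1 + \frac{42}{w}$
$\sqrt{S{\left(-180 \right)} + h{\left(\left(5 - 7\right)^{2} \right)}} = \sqrt{2 \left(-180\right) + \frac{42 + \left(5 - 7\right)^{2}}{\left(5 - 7\right)^{2}}} = \sqrt{-360 + \frac{42 + \left(-2\right)^{2}}{\left(-2\right)^{2}}} = \sqrt{-360 + \frac{42 + 4}{4}} = \sqrt{-360 + \frac{1}{4} \cdot 46} = \sqrt{-360 + \frac{23}{2}} = \sqrt{- \frac{697}{2}} = \frac{i \sqrt{1394}}{2}$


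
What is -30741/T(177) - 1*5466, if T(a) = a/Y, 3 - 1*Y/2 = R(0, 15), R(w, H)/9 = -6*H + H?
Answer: -14217426/59 ≈ -2.4097e+5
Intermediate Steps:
R(w, H) = -45*H (R(w, H) = 9*(-6*H + H) = 9*(-5*H) = -45*H)
Y = 1356 (Y = 6 - (-90)*15 = 6 - 2*(-675) = 6 + 1350 = 1356)
T(a) = a/1356
-30741/T(177) - 1*5466 = -30741/((1/1356)*177) - 1*5466 = -30741/59/452 - 5466 = -30741*452/59 - 5466 = -13894932/59 - 5466 = -14217426/59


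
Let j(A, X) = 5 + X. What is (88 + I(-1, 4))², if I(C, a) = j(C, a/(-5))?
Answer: 212521/25 ≈ 8500.8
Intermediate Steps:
I(C, a) = 5 - a/5 (I(C, a) = 5 + a/(-5) = 5 + a*(-⅕) = 5 - a/5)
(88 + I(-1, 4))² = (88 + (5 - ⅕*4))² = (88 + (5 - ⅘))² = (88 + 21/5)² = (461/5)² = 212521/25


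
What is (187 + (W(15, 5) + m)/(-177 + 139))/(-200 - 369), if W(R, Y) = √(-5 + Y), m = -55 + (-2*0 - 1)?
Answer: -3581/10811 ≈ -0.33124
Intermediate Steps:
m = -56 (m = -55 + (0 - 1) = -55 - 1 = -56)
(187 + (W(15, 5) + m)/(-177 + 139))/(-200 - 369) = (187 + (√(-5 + 5) - 56)/(-177 + 139))/(-200 - 369) = (187 + (√0 - 56)/(-38))/(-569) = (187 + (0 - 56)*(-1/38))*(-1/569) = (187 - 56*(-1/38))*(-1/569) = (187 + 28/19)*(-1/569) = (3581/19)*(-1/569) = -3581/10811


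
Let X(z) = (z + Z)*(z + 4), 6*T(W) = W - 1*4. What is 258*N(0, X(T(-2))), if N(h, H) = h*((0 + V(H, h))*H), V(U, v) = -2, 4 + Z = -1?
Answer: 0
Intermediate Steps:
Z = -5 (Z = -4 - 1 = -5)
T(W) = -⅔ + W/6 (T(W) = (W - 1*4)/6 = (W - 4)/6 = (-4 + W)/6 = -⅔ + W/6)
X(z) = (-5 + z)*(4 + z) (X(z) = (z - 5)*(z + 4) = (-5 + z)*(4 + z))
N(h, H) = -2*H*h (N(h, H) = h*((0 - 2)*H) = h*(-2*H) = -2*H*h)
258*N(0, X(T(-2))) = 258*(-2*(-20 + (-⅔ + (⅙)*(-2))² - (-⅔ + (⅙)*(-2)))*0) = 258*(-2*(-20 + (-⅔ - ⅓)² - (-⅔ - ⅓))*0) = 258*(-2*(-20 + (-1)² - 1*(-1))*0) = 258*(-2*(-20 + 1 + 1)*0) = 258*(-2*(-18)*0) = 258*0 = 0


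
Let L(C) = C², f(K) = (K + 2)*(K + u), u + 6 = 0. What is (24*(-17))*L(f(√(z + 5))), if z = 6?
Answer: -72216 - 3264*√11 ≈ -83042.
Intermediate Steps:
u = -6 (u = -6 + 0 = -6)
f(K) = (-6 + K)*(2 + K) (f(K) = (K + 2)*(K - 6) = (2 + K)*(-6 + K) = (-6 + K)*(2 + K))
(24*(-17))*L(f(√(z + 5))) = (24*(-17))*(-12 + (√(6 + 5))² - 4*√(6 + 5))² = -408*(-12 + (√11)² - 4*√11)² = -408*(-12 + 11 - 4*√11)² = -408*(-1 - 4*√11)²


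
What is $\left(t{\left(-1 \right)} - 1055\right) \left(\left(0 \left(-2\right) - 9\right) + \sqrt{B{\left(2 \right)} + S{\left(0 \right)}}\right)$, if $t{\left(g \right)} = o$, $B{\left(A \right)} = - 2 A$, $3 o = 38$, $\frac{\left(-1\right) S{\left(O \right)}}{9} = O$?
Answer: $9381 - \frac{6254 i}{3} \approx 9381.0 - 2084.7 i$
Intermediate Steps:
$S{\left(O \right)} = - 9 O$
$o = \frac{38}{3}$ ($o = \frac{1}{3} \cdot 38 = \frac{38}{3} \approx 12.667$)
$t{\left(g \right)} = \frac{38}{3}$
$\left(t{\left(-1 \right)} - 1055\right) \left(\left(0 \left(-2\right) - 9\right) + \sqrt{B{\left(2 \right)} + S{\left(0 \right)}}\right) = \left(\frac{38}{3} - 1055\right) \left(\left(0 \left(-2\right) - 9\right) + \sqrt{\left(-2\right) 2 - 0}\right) = \left(\frac{38}{3} - 1055\right) \left(\left(0 - 9\right) + \sqrt{-4 + 0}\right) = - \frac{3127 \left(-9 + \sqrt{-4}\right)}{3} = - \frac{3127 \left(-9 + 2 i\right)}{3} = 9381 - \frac{6254 i}{3}$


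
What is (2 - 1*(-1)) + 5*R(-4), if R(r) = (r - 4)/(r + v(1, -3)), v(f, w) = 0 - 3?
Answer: 61/7 ≈ 8.7143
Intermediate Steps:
v(f, w) = -3
R(r) = (-4 + r)/(-3 + r) (R(r) = (r - 4)/(r - 3) = (-4 + r)/(-3 + r))
(2 - 1*(-1)) + 5*R(-4) = (2 - 1*(-1)) + 5*((-4 - 4)/(-3 - 4)) = (2 + 1) + 5*(-8/(-7)) = 3 + 5*(-⅐*(-8)) = 3 + 5*(8/7) = 3 + 40/7 = 61/7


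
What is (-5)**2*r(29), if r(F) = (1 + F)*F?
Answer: 21750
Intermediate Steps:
r(F) = F*(1 + F)
(-5)**2*r(29) = (-5)**2*(29*(1 + 29)) = 25*(29*30) = 25*870 = 21750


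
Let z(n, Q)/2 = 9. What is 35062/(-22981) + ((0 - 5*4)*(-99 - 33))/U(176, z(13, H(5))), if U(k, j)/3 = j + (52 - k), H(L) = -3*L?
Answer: -11969926/1217993 ≈ -9.8276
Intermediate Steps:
z(n, Q) = 18 (z(n, Q) = 2*9 = 18)
U(k, j) = 156 - 3*k + 3*j (U(k, j) = 3*(j + (52 - k)) = 3*(52 + j - k) = 156 - 3*k + 3*j)
35062/(-22981) + ((0 - 5*4)*(-99 - 33))/U(176, z(13, H(5))) = 35062/(-22981) + ((0 - 5*4)*(-99 - 33))/(156 - 3*176 + 3*18) = 35062*(-1/22981) + ((0 - 20)*(-132))/(156 - 528 + 54) = -35062/22981 - 20*(-132)/(-318) = -35062/22981 + 2640*(-1/318) = -35062/22981 - 440/53 = -11969926/1217993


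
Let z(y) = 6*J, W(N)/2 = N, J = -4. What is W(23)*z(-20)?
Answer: -1104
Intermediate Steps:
W(N) = 2*N
z(y) = -24 (z(y) = 6*(-4) = -24)
W(23)*z(-20) = (2*23)*(-24) = 46*(-24) = -1104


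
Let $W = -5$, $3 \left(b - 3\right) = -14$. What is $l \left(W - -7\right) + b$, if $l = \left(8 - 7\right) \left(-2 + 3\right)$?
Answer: $\frac{1}{3} \approx 0.33333$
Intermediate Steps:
$b = - \frac{5}{3}$ ($b = 3 + \frac{1}{3} \left(-14\right) = 3 - \frac{14}{3} = - \frac{5}{3} \approx -1.6667$)
$l = 1$ ($l = 1 \cdot 1 = 1$)
$l \left(W - -7\right) + b = 1 \left(-5 - -7\right) - \frac{5}{3} = 1 \left(-5 + 7\right) - \frac{5}{3} = 1 \cdot 2 - \frac{5}{3} = 2 - \frac{5}{3} = \frac{1}{3}$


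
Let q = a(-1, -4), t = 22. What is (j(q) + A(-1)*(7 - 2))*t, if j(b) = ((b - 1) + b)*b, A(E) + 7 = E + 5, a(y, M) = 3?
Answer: 0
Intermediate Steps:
A(E) = -2 + E (A(E) = -7 + (E + 5) = -7 + (5 + E) = -2 + E)
q = 3
j(b) = b*(-1 + 2*b) (j(b) = ((-1 + b) + b)*b = (-1 + 2*b)*b = b*(-1 + 2*b))
(j(q) + A(-1)*(7 - 2))*t = (3*(-1 + 2*3) + (-2 - 1)*(7 - 2))*22 = (3*(-1 + 6) - 3*5)*22 = (3*5 - 15)*22 = (15 - 15)*22 = 0*22 = 0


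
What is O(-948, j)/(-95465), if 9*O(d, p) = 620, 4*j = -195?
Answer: -124/171837 ≈ -0.00072161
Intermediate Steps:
j = -195/4 (j = (1/4)*(-195) = -195/4 ≈ -48.750)
O(d, p) = 620/9 (O(d, p) = (1/9)*620 = 620/9)
O(-948, j)/(-95465) = (620/9)/(-95465) = (620/9)*(-1/95465) = -124/171837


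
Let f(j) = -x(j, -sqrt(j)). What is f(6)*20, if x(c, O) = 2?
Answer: -40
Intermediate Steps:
f(j) = -2 (f(j) = -1*2 = -2)
f(6)*20 = -2*20 = -40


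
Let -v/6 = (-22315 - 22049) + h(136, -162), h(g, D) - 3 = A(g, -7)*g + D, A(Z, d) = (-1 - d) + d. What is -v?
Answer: -267954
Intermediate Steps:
A(Z, d) = -1
h(g, D) = 3 + D - g (h(g, D) = 3 + (-g + D) = 3 + (D - g) = 3 + D - g)
v = 267954 (v = -6*((-22315 - 22049) + (3 - 162 - 1*136)) = -6*(-44364 + (3 - 162 - 136)) = -6*(-44364 - 295) = -6*(-44659) = 267954)
-v = -1*267954 = -267954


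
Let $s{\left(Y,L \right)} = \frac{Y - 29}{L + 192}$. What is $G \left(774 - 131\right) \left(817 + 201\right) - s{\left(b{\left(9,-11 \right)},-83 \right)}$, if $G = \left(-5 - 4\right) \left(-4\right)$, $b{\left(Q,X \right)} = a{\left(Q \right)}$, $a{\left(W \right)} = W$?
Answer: $\frac{2568548396}{109} \approx 2.3565 \cdot 10^{7}$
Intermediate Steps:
$b{\left(Q,X \right)} = Q$
$s{\left(Y,L \right)} = \frac{-29 + Y}{192 + L}$
$G = 36$ ($G = \left(-9\right) \left(-4\right) = 36$)
$G \left(774 - 131\right) \left(817 + 201\right) - s{\left(b{\left(9,-11 \right)},-83 \right)} = 36 \left(774 - 131\right) \left(817 + 201\right) - \frac{-29 + 9}{192 - 83} = 36 \cdot 643 \cdot 1018 - \frac{1}{109} \left(-20\right) = 36 \cdot 654574 - \frac{1}{109} \left(-20\right) = 23564664 - - \frac{20}{109} = 23564664 + \frac{20}{109} = \frac{2568548396}{109}$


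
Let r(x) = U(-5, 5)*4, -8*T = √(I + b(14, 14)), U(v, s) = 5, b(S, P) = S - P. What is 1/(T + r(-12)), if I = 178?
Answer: 640/12711 + 4*√178/12711 ≈ 0.054549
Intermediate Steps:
T = -√178/8 (T = -√(178 + (14 - 1*14))/8 = -√(178 + (14 - 14))/8 = -√(178 + 0)/8 = -√178/8 ≈ -1.6677)
r(x) = 20 (r(x) = 5*4 = 20)
1/(T + r(-12)) = 1/(-√178/8 + 20) = 1/(20 - √178/8)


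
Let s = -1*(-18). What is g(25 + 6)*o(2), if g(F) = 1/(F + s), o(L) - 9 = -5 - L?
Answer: 2/49 ≈ 0.040816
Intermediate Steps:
o(L) = 4 - L (o(L) = 9 + (-5 - L) = 4 - L)
s = 18
g(F) = 1/(18 + F) (g(F) = 1/(F + 18) = 1/(18 + F))
g(25 + 6)*o(2) = (4 - 1*2)/(18 + (25 + 6)) = (4 - 2)/(18 + 31) = 2/49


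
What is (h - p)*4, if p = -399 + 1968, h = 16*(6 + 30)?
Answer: -3972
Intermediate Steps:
h = 576 (h = 16*36 = 576)
p = 1569
(h - p)*4 = (576 - 1*1569)*4 = (576 - 1569)*4 = -993*4 = -3972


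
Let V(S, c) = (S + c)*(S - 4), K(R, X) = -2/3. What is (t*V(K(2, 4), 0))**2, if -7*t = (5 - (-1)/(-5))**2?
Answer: 65536/625 ≈ 104.86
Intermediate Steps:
K(R, X) = -2/3 (K(R, X) = -2*1/3 = -2/3)
V(S, c) = (-4 + S)*(S + c) (V(S, c) = (S + c)*(-4 + S) = (-4 + S)*(S + c))
t = -576/175 (t = -(5 - (-1)/(-5))**2/7 = -(5 - (-1)*(-1)/5)**2/7 = -(5 - 1*1/5)**2/7 = -(5 - 1/5)**2/7 = -(24/5)**2/7 = -1/7*576/25 = -576/175 ≈ -3.2914)
(t*V(K(2, 4), 0))**2 = (-576*((-2/3)**2 - 4*(-2/3) - 4*0 - 2/3*0)/175)**2 = (-576*(4/9 + 8/3 + 0 + 0)/175)**2 = (-576/175*28/9)**2 = (-256/25)**2 = 65536/625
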